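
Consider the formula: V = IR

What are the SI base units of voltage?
Units of each symbol in V = IR:
  I (current): A
  R (resistance, in ohms): kg·m²/(s³·A²)

Multiplying the contributions: [A] · [kg·m²/(s³·A²)]
Adding exponents of each base unit: kg: 1, m: 2, s: -3, A: -1
SI base units of voltage: kg·m²/(s³·A)

Answer: kg·m²/(s³·A)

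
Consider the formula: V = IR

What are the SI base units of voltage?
Units of each symbol in V = IR:
  I (current): A
  R (resistance, in ohms): kg·m²/(s³·A²)

Multiplying the contributions: [A] · [kg·m²/(s³·A²)]
Adding exponents of each base unit: kg: 1, m: 2, s: -3, A: -1
SI base units of voltage: kg·m²/(s³·A)

Answer: kg·m²/(s³·A)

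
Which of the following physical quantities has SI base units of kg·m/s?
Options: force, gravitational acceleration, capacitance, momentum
Checking the SI base units of each option:
  force (F = ma): kg·m/s²  ✗
  gravitational acceleration (g = GM/r²): m/s²  ✗
  capacitance (C = Q/V): s⁴·A²/(kg·m²)  ✗
  momentum (p = mv): kg·m/s  ✓ matches

Only momentum has units kg·m/s.

Answer: momentum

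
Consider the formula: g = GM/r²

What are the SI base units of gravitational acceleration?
Units of each symbol in g = GM/r²:
  G (gravitational constant): m³/(kg·s²)
  M (mass): kg
  r (distance): m  → to the power 2 in the denominator, contributes 1/m²

Multiplying the contributions: [m³/(kg·s²)] · [kg] · [1/m²]
Adding exponents of each base unit: m: 1, s: -2
SI base units of gravitational acceleration: m/s²

Answer: m/s²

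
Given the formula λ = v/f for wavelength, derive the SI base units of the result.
Units of each symbol in λ = v/f:
  v (wave speed): m/s
  f (frequency): 1/s  → in the denominator, contributes s

Multiplying the contributions: [m/s] · [s]
Adding exponents of each base unit: m: 1
SI base units of wavelength: m

Answer: m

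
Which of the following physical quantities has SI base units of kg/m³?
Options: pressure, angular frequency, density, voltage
Checking the SI base units of each option:
  pressure (P = F/A): kg/(m·s²)  ✗
  angular frequency (ω = 2πf): 1/s  ✗
  density (ρ = m/V): kg/m³  ✓ matches
  voltage (V = IR): kg·m²/(s³·A)  ✗

Only density has units kg/m³.

Answer: density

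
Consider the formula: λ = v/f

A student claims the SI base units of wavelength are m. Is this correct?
Units of each symbol in λ = v/f:
  v (wave speed): m/s
  f (frequency): 1/s  → in the denominator, contributes s

Multiplying the contributions: [m/s] · [s]
Adding exponents of each base unit: m: 1
SI base units of wavelength: m

The claimed units m match the derived units, so the claim is correct.

Answer: Yes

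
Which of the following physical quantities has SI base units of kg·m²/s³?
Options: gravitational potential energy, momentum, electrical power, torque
Checking the SI base units of each option:
  gravitational potential energy (U = -GMm/r): kg·m²/s²  ✗
  momentum (p = mv): kg·m/s  ✗
  electrical power (P = IV): kg·m²/s³  ✓ matches
  torque (τ = Fr): kg·m²/s²  ✗

Only electrical power has units kg·m²/s³.

Answer: electrical power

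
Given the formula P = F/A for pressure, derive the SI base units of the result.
Units of each symbol in P = F/A:
  F (force): kg·m/s²
  A (area): m²  → in the denominator, contributes 1/m²

Multiplying the contributions: [kg·m/s²] · [1/m²]
Adding exponents of each base unit: kg: 1, m: -1, s: -2
SI base units of pressure: kg/(m·s²)

Answer: kg/(m·s²)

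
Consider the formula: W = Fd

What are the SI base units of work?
Units of each symbol in W = Fd:
  F (force): kg·m/s²
  d (displacement): m

Multiplying the contributions: [kg·m/s²] · [m]
Adding exponents of each base unit: kg: 1, m: 2, s: -2
SI base units of work: kg·m²/s²

Answer: kg·m²/s²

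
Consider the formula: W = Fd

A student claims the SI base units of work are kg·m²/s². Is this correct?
Units of each symbol in W = Fd:
  F (force): kg·m/s²
  d (displacement): m

Multiplying the contributions: [kg·m/s²] · [m]
Adding exponents of each base unit: kg: 1, m: 2, s: -2
SI base units of work: kg·m²/s²

The claimed units kg·m²/s² match the derived units, so the claim is correct.

Answer: Yes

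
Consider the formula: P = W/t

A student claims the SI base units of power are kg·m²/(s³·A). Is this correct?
Units of each symbol in P = W/t:
  W (work): kg·m²/s²
  t (time): s  → in the denominator, contributes 1/s

Multiplying the contributions: [kg·m²/s²] · [1/s]
Adding exponents of each base unit: kg: 1, m: 2, s: -3
SI base units of power: kg·m²/s³

The claimed units kg·m²/(s³·A) (exponents kg: 1, m: 2, s: -3, A: -1) do not match the derived units kg·m²/s³ (exponents kg: 1, m: 2, s: -3), so the claim is incorrect.

Answer: No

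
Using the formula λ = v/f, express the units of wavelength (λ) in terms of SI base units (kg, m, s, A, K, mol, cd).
Units of each symbol in λ = v/f:
  v (wave speed): m/s
  f (frequency): 1/s  → in the denominator, contributes s

Multiplying the contributions: [m/s] · [s]
Adding exponents of each base unit: m: 1
SI base units of wavelength: m

Answer: m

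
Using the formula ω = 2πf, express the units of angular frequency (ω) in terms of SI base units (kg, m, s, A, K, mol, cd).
Units of each symbol in ω = 2πf:
  f (frequency): 1/s
  The factor 2π is dimensionless.

Multiplying the contributions: [1/s]
Adding exponents of each base unit: s: -1
SI base units of angular frequency: 1/s

Answer: 1/s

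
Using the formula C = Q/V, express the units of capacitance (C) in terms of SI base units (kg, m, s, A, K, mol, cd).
Units of each symbol in C = Q/V:
  Q (charge, in coulombs): s·A
  V (voltage, in volts): kg·m²/(s³·A)  → in the denominator, contributes s³·A/(kg·m²)

Multiplying the contributions: [s·A] · [s³·A/(kg·m²)]
Adding exponents of each base unit: kg: -1, m: -2, s: 4, A: 2
SI base units of capacitance: s⁴·A²/(kg·m²)

Answer: s⁴·A²/(kg·m²)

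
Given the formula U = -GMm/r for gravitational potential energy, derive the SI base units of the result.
Units of each symbol in U = -GMm/r:
  G (gravitational constant): m³/(kg·s²)
  M (mass): kg
  m (mass): kg
  r (distance): m  → in the denominator, contributes 1/m
  The minus sign does not affect the units.

Multiplying the contributions: [m³/(kg·s²)] · [kg] · [kg] · [1/m]
Adding exponents of each base unit: kg: 1, m: 2, s: -2
SI base units of gravitational potential energy: kg·m²/s²

Answer: kg·m²/s²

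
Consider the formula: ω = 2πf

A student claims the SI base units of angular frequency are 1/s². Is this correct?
Units of each symbol in ω = 2πf:
  f (frequency): 1/s
  The factor 2π is dimensionless.

Multiplying the contributions: [1/s]
Adding exponents of each base unit: s: -1
SI base units of angular frequency: 1/s

The claimed units 1/s² (exponents s: -2) do not match the derived units 1/s (exponents s: -1), so the claim is incorrect.

Answer: No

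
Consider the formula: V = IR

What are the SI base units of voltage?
Units of each symbol in V = IR:
  I (current): A
  R (resistance, in ohms): kg·m²/(s³·A²)

Multiplying the contributions: [A] · [kg·m²/(s³·A²)]
Adding exponents of each base unit: kg: 1, m: 2, s: -3, A: -1
SI base units of voltage: kg·m²/(s³·A)

Answer: kg·m²/(s³·A)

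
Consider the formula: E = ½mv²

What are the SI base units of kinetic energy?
Units of each symbol in E = ½mv²:
  m (mass): kg
  v (speed): m/s  → to the power 2, contributes m²/s²
  The factor ½ is dimensionless.

Multiplying the contributions: [kg] · [m²/s²]
Adding exponents of each base unit: kg: 1, m: 2, s: -2
SI base units of kinetic energy: kg·m²/s²

Answer: kg·m²/s²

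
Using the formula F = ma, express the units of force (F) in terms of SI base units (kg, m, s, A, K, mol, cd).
Units of each symbol in F = ma:
  m (mass): kg
  a (acceleration): m/s²

Multiplying the contributions: [kg] · [m/s²]
Adding exponents of each base unit: kg: 1, m: 1, s: -2
SI base units of force: kg·m/s²

Answer: kg·m/s²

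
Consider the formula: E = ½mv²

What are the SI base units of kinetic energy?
Units of each symbol in E = ½mv²:
  m (mass): kg
  v (speed): m/s  → to the power 2, contributes m²/s²
  The factor ½ is dimensionless.

Multiplying the contributions: [kg] · [m²/s²]
Adding exponents of each base unit: kg: 1, m: 2, s: -2
SI base units of kinetic energy: kg·m²/s²

Answer: kg·m²/s²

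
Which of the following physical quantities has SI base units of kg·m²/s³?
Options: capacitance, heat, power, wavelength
Checking the SI base units of each option:
  capacitance (C = Q/V): s⁴·A²/(kg·m²)  ✗
  heat (Q = mcΔT): kg·m²/s²  ✗
  power (P = W/t): kg·m²/s³  ✓ matches
  wavelength (λ = v/f): m  ✗

Only power has units kg·m²/s³.

Answer: power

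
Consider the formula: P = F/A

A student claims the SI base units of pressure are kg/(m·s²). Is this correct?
Units of each symbol in P = F/A:
  F (force): kg·m/s²
  A (area): m²  → in the denominator, contributes 1/m²

Multiplying the contributions: [kg·m/s²] · [1/m²]
Adding exponents of each base unit: kg: 1, m: -1, s: -2
SI base units of pressure: kg/(m·s²)

The claimed units kg/(m·s²) match the derived units, so the claim is correct.

Answer: Yes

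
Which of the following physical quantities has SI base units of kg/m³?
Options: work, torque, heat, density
Checking the SI base units of each option:
  work (W = Fd): kg·m²/s²  ✗
  torque (τ = Fr): kg·m²/s²  ✗
  heat (Q = mcΔT): kg·m²/s²  ✗
  density (ρ = m/V): kg/m³  ✓ matches

Only density has units kg/m³.

Answer: density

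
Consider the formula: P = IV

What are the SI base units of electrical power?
Units of each symbol in P = IV:
  I (current): A
  V (voltage, in volts): kg·m²/(s³·A)

Multiplying the contributions: [A] · [kg·m²/(s³·A)]
Adding exponents of each base unit: kg: 1, m: 2, s: -3
SI base units of electrical power: kg·m²/s³

Answer: kg·m²/s³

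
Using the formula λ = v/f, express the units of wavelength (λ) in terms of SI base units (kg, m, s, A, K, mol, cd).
Units of each symbol in λ = v/f:
  v (wave speed): m/s
  f (frequency): 1/s  → in the denominator, contributes s

Multiplying the contributions: [m/s] · [s]
Adding exponents of each base unit: m: 1
SI base units of wavelength: m

Answer: m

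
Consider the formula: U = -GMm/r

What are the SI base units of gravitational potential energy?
Units of each symbol in U = -GMm/r:
  G (gravitational constant): m³/(kg·s²)
  M (mass): kg
  m (mass): kg
  r (distance): m  → in the denominator, contributes 1/m
  The minus sign does not affect the units.

Multiplying the contributions: [m³/(kg·s²)] · [kg] · [kg] · [1/m]
Adding exponents of each base unit: kg: 1, m: 2, s: -2
SI base units of gravitational potential energy: kg·m²/s²

Answer: kg·m²/s²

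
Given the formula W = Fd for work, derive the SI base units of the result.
Units of each symbol in W = Fd:
  F (force): kg·m/s²
  d (displacement): m

Multiplying the contributions: [kg·m/s²] · [m]
Adding exponents of each base unit: kg: 1, m: 2, s: -2
SI base units of work: kg·m²/s²

Answer: kg·m²/s²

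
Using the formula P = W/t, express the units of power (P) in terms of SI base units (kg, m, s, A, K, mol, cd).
Units of each symbol in P = W/t:
  W (work): kg·m²/s²
  t (time): s  → in the denominator, contributes 1/s

Multiplying the contributions: [kg·m²/s²] · [1/s]
Adding exponents of each base unit: kg: 1, m: 2, s: -3
SI base units of power: kg·m²/s³

Answer: kg·m²/s³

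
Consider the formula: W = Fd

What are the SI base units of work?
Units of each symbol in W = Fd:
  F (force): kg·m/s²
  d (displacement): m

Multiplying the contributions: [kg·m/s²] · [m]
Adding exponents of each base unit: kg: 1, m: 2, s: -2
SI base units of work: kg·m²/s²

Answer: kg·m²/s²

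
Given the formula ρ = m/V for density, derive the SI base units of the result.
Units of each symbol in ρ = m/V:
  m (mass): kg
  V (volume): m³  → in the denominator, contributes 1/m³

Multiplying the contributions: [kg] · [1/m³]
Adding exponents of each base unit: kg: 1, m: -3
SI base units of density: kg/m³

Answer: kg/m³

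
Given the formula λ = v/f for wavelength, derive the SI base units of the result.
Units of each symbol in λ = v/f:
  v (wave speed): m/s
  f (frequency): 1/s  → in the denominator, contributes s

Multiplying the contributions: [m/s] · [s]
Adding exponents of each base unit: m: 1
SI base units of wavelength: m

Answer: m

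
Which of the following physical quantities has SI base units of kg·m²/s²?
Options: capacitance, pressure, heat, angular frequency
Checking the SI base units of each option:
  capacitance (C = Q/V): s⁴·A²/(kg·m²)  ✗
  pressure (P = F/A): kg/(m·s²)  ✗
  heat (Q = mcΔT): kg·m²/s²  ✓ matches
  angular frequency (ω = 2πf): 1/s  ✗

Only heat has units kg·m²/s².

Answer: heat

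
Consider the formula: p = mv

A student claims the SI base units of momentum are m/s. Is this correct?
Units of each symbol in p = mv:
  m (mass): kg
  v (velocity): m/s

Multiplying the contributions: [kg] · [m/s]
Adding exponents of each base unit: kg: 1, m: 1, s: -1
SI base units of momentum: kg·m/s

The claimed units m/s (exponents m: 1, s: -1) do not match the derived units kg·m/s (exponents kg: 1, m: 1, s: -1), so the claim is incorrect.

Answer: No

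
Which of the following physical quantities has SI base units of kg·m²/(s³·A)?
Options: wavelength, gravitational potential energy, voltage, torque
Checking the SI base units of each option:
  wavelength (λ = v/f): m  ✗
  gravitational potential energy (U = -GMm/r): kg·m²/s²  ✗
  voltage (V = IR): kg·m²/(s³·A)  ✓ matches
  torque (τ = Fr): kg·m²/s²  ✗

Only voltage has units kg·m²/(s³·A).

Answer: voltage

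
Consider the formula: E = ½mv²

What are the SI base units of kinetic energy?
Units of each symbol in E = ½mv²:
  m (mass): kg
  v (speed): m/s  → to the power 2, contributes m²/s²
  The factor ½ is dimensionless.

Multiplying the contributions: [kg] · [m²/s²]
Adding exponents of each base unit: kg: 1, m: 2, s: -2
SI base units of kinetic energy: kg·m²/s²

Answer: kg·m²/s²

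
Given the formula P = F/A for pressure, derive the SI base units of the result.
Units of each symbol in P = F/A:
  F (force): kg·m/s²
  A (area): m²  → in the denominator, contributes 1/m²

Multiplying the contributions: [kg·m/s²] · [1/m²]
Adding exponents of each base unit: kg: 1, m: -1, s: -2
SI base units of pressure: kg/(m·s²)

Answer: kg/(m·s²)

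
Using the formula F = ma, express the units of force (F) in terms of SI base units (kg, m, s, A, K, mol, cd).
Units of each symbol in F = ma:
  m (mass): kg
  a (acceleration): m/s²

Multiplying the contributions: [kg] · [m/s²]
Adding exponents of each base unit: kg: 1, m: 1, s: -2
SI base units of force: kg·m/s²

Answer: kg·m/s²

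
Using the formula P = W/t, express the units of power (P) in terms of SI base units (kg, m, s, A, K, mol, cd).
Units of each symbol in P = W/t:
  W (work): kg·m²/s²
  t (time): s  → in the denominator, contributes 1/s

Multiplying the contributions: [kg·m²/s²] · [1/s]
Adding exponents of each base unit: kg: 1, m: 2, s: -3
SI base units of power: kg·m²/s³

Answer: kg·m²/s³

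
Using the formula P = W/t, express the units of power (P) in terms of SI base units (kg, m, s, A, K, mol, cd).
Units of each symbol in P = W/t:
  W (work): kg·m²/s²
  t (time): s  → in the denominator, contributes 1/s

Multiplying the contributions: [kg·m²/s²] · [1/s]
Adding exponents of each base unit: kg: 1, m: 2, s: -3
SI base units of power: kg·m²/s³

Answer: kg·m²/s³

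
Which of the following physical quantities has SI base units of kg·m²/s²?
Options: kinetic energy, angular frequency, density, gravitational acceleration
Checking the SI base units of each option:
  kinetic energy (E = ½mv²): kg·m²/s²  ✓ matches
  angular frequency (ω = 2πf): 1/s  ✗
  density (ρ = m/V): kg/m³  ✗
  gravitational acceleration (g = GM/r²): m/s²  ✗

Only kinetic energy has units kg·m²/s².

Answer: kinetic energy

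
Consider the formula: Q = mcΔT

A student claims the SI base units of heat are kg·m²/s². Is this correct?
Units of each symbol in Q = mcΔT:
  m (mass): kg
  c (specific heat capacity, in J/(kg·K)): m²/(s²·K)
  ΔT (temperature change): K

Multiplying the contributions: [kg] · [m²/(s²·K)] · [K]
Adding exponents of each base unit: kg: 1, m: 2, s: -2
SI base units of heat: kg·m²/s²

The claimed units kg·m²/s² match the derived units, so the claim is correct.

Answer: Yes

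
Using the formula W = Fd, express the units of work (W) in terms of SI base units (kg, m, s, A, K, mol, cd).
Units of each symbol in W = Fd:
  F (force): kg·m/s²
  d (displacement): m

Multiplying the contributions: [kg·m/s²] · [m]
Adding exponents of each base unit: kg: 1, m: 2, s: -2
SI base units of work: kg·m²/s²

Answer: kg·m²/s²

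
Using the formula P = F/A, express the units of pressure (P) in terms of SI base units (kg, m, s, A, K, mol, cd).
Units of each symbol in P = F/A:
  F (force): kg·m/s²
  A (area): m²  → in the denominator, contributes 1/m²

Multiplying the contributions: [kg·m/s²] · [1/m²]
Adding exponents of each base unit: kg: 1, m: -1, s: -2
SI base units of pressure: kg/(m·s²)

Answer: kg/(m·s²)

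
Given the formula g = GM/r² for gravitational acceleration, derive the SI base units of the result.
Units of each symbol in g = GM/r²:
  G (gravitational constant): m³/(kg·s²)
  M (mass): kg
  r (distance): m  → to the power 2 in the denominator, contributes 1/m²

Multiplying the contributions: [m³/(kg·s²)] · [kg] · [1/m²]
Adding exponents of each base unit: m: 1, s: -2
SI base units of gravitational acceleration: m/s²

Answer: m/s²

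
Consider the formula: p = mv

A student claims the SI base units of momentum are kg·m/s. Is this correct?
Units of each symbol in p = mv:
  m (mass): kg
  v (velocity): m/s

Multiplying the contributions: [kg] · [m/s]
Adding exponents of each base unit: kg: 1, m: 1, s: -1
SI base units of momentum: kg·m/s

The claimed units kg·m/s match the derived units, so the claim is correct.

Answer: Yes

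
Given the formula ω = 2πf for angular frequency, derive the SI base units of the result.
Units of each symbol in ω = 2πf:
  f (frequency): 1/s
  The factor 2π is dimensionless.

Multiplying the contributions: [1/s]
Adding exponents of each base unit: s: -1
SI base units of angular frequency: 1/s

Answer: 1/s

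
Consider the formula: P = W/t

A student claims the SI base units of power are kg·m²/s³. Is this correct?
Units of each symbol in P = W/t:
  W (work): kg·m²/s²
  t (time): s  → in the denominator, contributes 1/s

Multiplying the contributions: [kg·m²/s²] · [1/s]
Adding exponents of each base unit: kg: 1, m: 2, s: -3
SI base units of power: kg·m²/s³

The claimed units kg·m²/s³ match the derived units, so the claim is correct.

Answer: Yes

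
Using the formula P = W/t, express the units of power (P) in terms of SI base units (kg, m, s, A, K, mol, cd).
Units of each symbol in P = W/t:
  W (work): kg·m²/s²
  t (time): s  → in the denominator, contributes 1/s

Multiplying the contributions: [kg·m²/s²] · [1/s]
Adding exponents of each base unit: kg: 1, m: 2, s: -3
SI base units of power: kg·m²/s³

Answer: kg·m²/s³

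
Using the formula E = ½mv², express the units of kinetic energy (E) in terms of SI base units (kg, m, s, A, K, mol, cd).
Units of each symbol in E = ½mv²:
  m (mass): kg
  v (speed): m/s  → to the power 2, contributes m²/s²
  The factor ½ is dimensionless.

Multiplying the contributions: [kg] · [m²/s²]
Adding exponents of each base unit: kg: 1, m: 2, s: -2
SI base units of kinetic energy: kg·m²/s²

Answer: kg·m²/s²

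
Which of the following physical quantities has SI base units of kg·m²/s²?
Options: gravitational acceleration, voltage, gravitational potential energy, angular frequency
Checking the SI base units of each option:
  gravitational acceleration (g = GM/r²): m/s²  ✗
  voltage (V = IR): kg·m²/(s³·A)  ✗
  gravitational potential energy (U = -GMm/r): kg·m²/s²  ✓ matches
  angular frequency (ω = 2πf): 1/s  ✗

Only gravitational potential energy has units kg·m²/s².

Answer: gravitational potential energy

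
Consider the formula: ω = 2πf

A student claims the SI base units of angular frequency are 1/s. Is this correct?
Units of each symbol in ω = 2πf:
  f (frequency): 1/s
  The factor 2π is dimensionless.

Multiplying the contributions: [1/s]
Adding exponents of each base unit: s: -1
SI base units of angular frequency: 1/s

The claimed units 1/s match the derived units, so the claim is correct.

Answer: Yes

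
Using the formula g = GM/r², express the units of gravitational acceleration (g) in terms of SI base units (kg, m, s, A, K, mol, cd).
Units of each symbol in g = GM/r²:
  G (gravitational constant): m³/(kg·s²)
  M (mass): kg
  r (distance): m  → to the power 2 in the denominator, contributes 1/m²

Multiplying the contributions: [m³/(kg·s²)] · [kg] · [1/m²]
Adding exponents of each base unit: m: 1, s: -2
SI base units of gravitational acceleration: m/s²

Answer: m/s²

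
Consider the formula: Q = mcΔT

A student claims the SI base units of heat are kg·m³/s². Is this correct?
Units of each symbol in Q = mcΔT:
  m (mass): kg
  c (specific heat capacity, in J/(kg·K)): m²/(s²·K)
  ΔT (temperature change): K

Multiplying the contributions: [kg] · [m²/(s²·K)] · [K]
Adding exponents of each base unit: kg: 1, m: 2, s: -2
SI base units of heat: kg·m²/s²

The claimed units kg·m³/s² (exponents kg: 1, m: 3, s: -2) do not match the derived units kg·m²/s² (exponents kg: 1, m: 2, s: -2), so the claim is incorrect.

Answer: No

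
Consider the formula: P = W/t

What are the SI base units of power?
Units of each symbol in P = W/t:
  W (work): kg·m²/s²
  t (time): s  → in the denominator, contributes 1/s

Multiplying the contributions: [kg·m²/s²] · [1/s]
Adding exponents of each base unit: kg: 1, m: 2, s: -3
SI base units of power: kg·m²/s³

Answer: kg·m²/s³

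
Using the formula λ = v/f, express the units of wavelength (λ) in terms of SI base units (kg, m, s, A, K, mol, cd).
Units of each symbol in λ = v/f:
  v (wave speed): m/s
  f (frequency): 1/s  → in the denominator, contributes s

Multiplying the contributions: [m/s] · [s]
Adding exponents of each base unit: m: 1
SI base units of wavelength: m

Answer: m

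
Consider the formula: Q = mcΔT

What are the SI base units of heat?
Units of each symbol in Q = mcΔT:
  m (mass): kg
  c (specific heat capacity, in J/(kg·K)): m²/(s²·K)
  ΔT (temperature change): K

Multiplying the contributions: [kg] · [m²/(s²·K)] · [K]
Adding exponents of each base unit: kg: 1, m: 2, s: -2
SI base units of heat: kg·m²/s²

Answer: kg·m²/s²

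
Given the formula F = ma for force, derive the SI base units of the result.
Units of each symbol in F = ma:
  m (mass): kg
  a (acceleration): m/s²

Multiplying the contributions: [kg] · [m/s²]
Adding exponents of each base unit: kg: 1, m: 1, s: -2
SI base units of force: kg·m/s²

Answer: kg·m/s²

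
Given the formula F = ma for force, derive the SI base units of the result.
Units of each symbol in F = ma:
  m (mass): kg
  a (acceleration): m/s²

Multiplying the contributions: [kg] · [m/s²]
Adding exponents of each base unit: kg: 1, m: 1, s: -2
SI base units of force: kg·m/s²

Answer: kg·m/s²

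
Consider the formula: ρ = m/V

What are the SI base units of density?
Units of each symbol in ρ = m/V:
  m (mass): kg
  V (volume): m³  → in the denominator, contributes 1/m³

Multiplying the contributions: [kg] · [1/m³]
Adding exponents of each base unit: kg: 1, m: -3
SI base units of density: kg/m³

Answer: kg/m³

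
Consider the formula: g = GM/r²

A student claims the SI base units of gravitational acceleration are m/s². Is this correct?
Units of each symbol in g = GM/r²:
  G (gravitational constant): m³/(kg·s²)
  M (mass): kg
  r (distance): m  → to the power 2 in the denominator, contributes 1/m²

Multiplying the contributions: [m³/(kg·s²)] · [kg] · [1/m²]
Adding exponents of each base unit: m: 1, s: -2
SI base units of gravitational acceleration: m/s²

The claimed units m/s² match the derived units, so the claim is correct.

Answer: Yes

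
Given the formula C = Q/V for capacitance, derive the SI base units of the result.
Units of each symbol in C = Q/V:
  Q (charge, in coulombs): s·A
  V (voltage, in volts): kg·m²/(s³·A)  → in the denominator, contributes s³·A/(kg·m²)

Multiplying the contributions: [s·A] · [s³·A/(kg·m²)]
Adding exponents of each base unit: kg: -1, m: -2, s: 4, A: 2
SI base units of capacitance: s⁴·A²/(kg·m²)

Answer: s⁴·A²/(kg·m²)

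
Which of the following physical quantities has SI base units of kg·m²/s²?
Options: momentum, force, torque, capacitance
Checking the SI base units of each option:
  momentum (p = mv): kg·m/s  ✗
  force (F = ma): kg·m/s²  ✗
  torque (τ = Fr): kg·m²/s²  ✓ matches
  capacitance (C = Q/V): s⁴·A²/(kg·m²)  ✗

Only torque has units kg·m²/s².

Answer: torque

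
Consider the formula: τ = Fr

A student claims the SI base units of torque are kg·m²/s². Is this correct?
Units of each symbol in τ = Fr:
  F (force): kg·m/s²
  r (lever arm): m

Multiplying the contributions: [kg·m/s²] · [m]
Adding exponents of each base unit: kg: 1, m: 2, s: -2
SI base units of torque: kg·m²/s²

The claimed units kg·m²/s² match the derived units, so the claim is correct.

Answer: Yes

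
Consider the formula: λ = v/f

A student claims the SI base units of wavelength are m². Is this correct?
Units of each symbol in λ = v/f:
  v (wave speed): m/s
  f (frequency): 1/s  → in the denominator, contributes s

Multiplying the contributions: [m/s] · [s]
Adding exponents of each base unit: m: 1
SI base units of wavelength: m

The claimed units m² (exponents m: 2) do not match the derived units m (exponents m: 1), so the claim is incorrect.

Answer: No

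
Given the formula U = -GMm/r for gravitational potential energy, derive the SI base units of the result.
Units of each symbol in U = -GMm/r:
  G (gravitational constant): m³/(kg·s²)
  M (mass): kg
  m (mass): kg
  r (distance): m  → in the denominator, contributes 1/m
  The minus sign does not affect the units.

Multiplying the contributions: [m³/(kg·s²)] · [kg] · [kg] · [1/m]
Adding exponents of each base unit: kg: 1, m: 2, s: -2
SI base units of gravitational potential energy: kg·m²/s²

Answer: kg·m²/s²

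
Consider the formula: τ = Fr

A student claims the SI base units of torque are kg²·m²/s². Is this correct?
Units of each symbol in τ = Fr:
  F (force): kg·m/s²
  r (lever arm): m

Multiplying the contributions: [kg·m/s²] · [m]
Adding exponents of each base unit: kg: 1, m: 2, s: -2
SI base units of torque: kg·m²/s²

The claimed units kg²·m²/s² (exponents kg: 2, m: 2, s: -2) do not match the derived units kg·m²/s² (exponents kg: 1, m: 2, s: -2), so the claim is incorrect.

Answer: No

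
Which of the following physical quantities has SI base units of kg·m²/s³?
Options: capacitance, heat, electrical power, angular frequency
Checking the SI base units of each option:
  capacitance (C = Q/V): s⁴·A²/(kg·m²)  ✗
  heat (Q = mcΔT): kg·m²/s²  ✗
  electrical power (P = IV): kg·m²/s³  ✓ matches
  angular frequency (ω = 2πf): 1/s  ✗

Only electrical power has units kg·m²/s³.

Answer: electrical power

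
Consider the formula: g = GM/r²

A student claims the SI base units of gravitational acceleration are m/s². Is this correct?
Units of each symbol in g = GM/r²:
  G (gravitational constant): m³/(kg·s²)
  M (mass): kg
  r (distance): m  → to the power 2 in the denominator, contributes 1/m²

Multiplying the contributions: [m³/(kg·s²)] · [kg] · [1/m²]
Adding exponents of each base unit: m: 1, s: -2
SI base units of gravitational acceleration: m/s²

The claimed units m/s² match the derived units, so the claim is correct.

Answer: Yes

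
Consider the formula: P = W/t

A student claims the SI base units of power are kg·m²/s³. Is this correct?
Units of each symbol in P = W/t:
  W (work): kg·m²/s²
  t (time): s  → in the denominator, contributes 1/s

Multiplying the contributions: [kg·m²/s²] · [1/s]
Adding exponents of each base unit: kg: 1, m: 2, s: -3
SI base units of power: kg·m²/s³

The claimed units kg·m²/s³ match the derived units, so the claim is correct.

Answer: Yes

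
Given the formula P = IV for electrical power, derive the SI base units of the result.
Units of each symbol in P = IV:
  I (current): A
  V (voltage, in volts): kg·m²/(s³·A)

Multiplying the contributions: [A] · [kg·m²/(s³·A)]
Adding exponents of each base unit: kg: 1, m: 2, s: -3
SI base units of electrical power: kg·m²/s³

Answer: kg·m²/s³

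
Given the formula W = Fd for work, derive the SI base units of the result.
Units of each symbol in W = Fd:
  F (force): kg·m/s²
  d (displacement): m

Multiplying the contributions: [kg·m/s²] · [m]
Adding exponents of each base unit: kg: 1, m: 2, s: -2
SI base units of work: kg·m²/s²

Answer: kg·m²/s²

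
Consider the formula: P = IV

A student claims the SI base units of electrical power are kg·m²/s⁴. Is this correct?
Units of each symbol in P = IV:
  I (current): A
  V (voltage, in volts): kg·m²/(s³·A)

Multiplying the contributions: [A] · [kg·m²/(s³·A)]
Adding exponents of each base unit: kg: 1, m: 2, s: -3
SI base units of electrical power: kg·m²/s³

The claimed units kg·m²/s⁴ (exponents kg: 1, m: 2, s: -4) do not match the derived units kg·m²/s³ (exponents kg: 1, m: 2, s: -3), so the claim is incorrect.

Answer: No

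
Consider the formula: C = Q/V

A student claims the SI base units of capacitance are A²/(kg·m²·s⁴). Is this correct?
Units of each symbol in C = Q/V:
  Q (charge, in coulombs): s·A
  V (voltage, in volts): kg·m²/(s³·A)  → in the denominator, contributes s³·A/(kg·m²)

Multiplying the contributions: [s·A] · [s³·A/(kg·m²)]
Adding exponents of each base unit: kg: -1, m: -2, s: 4, A: 2
SI base units of capacitance: s⁴·A²/(kg·m²)

The claimed units A²/(kg·m²·s⁴) (exponents kg: -1, m: -2, s: -4, A: 2) do not match the derived units s⁴·A²/(kg·m²) (exponents kg: -1, m: -2, s: 4, A: 2), so the claim is incorrect.

Answer: No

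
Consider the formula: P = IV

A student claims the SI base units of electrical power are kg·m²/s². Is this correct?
Units of each symbol in P = IV:
  I (current): A
  V (voltage, in volts): kg·m²/(s³·A)

Multiplying the contributions: [A] · [kg·m²/(s³·A)]
Adding exponents of each base unit: kg: 1, m: 2, s: -3
SI base units of electrical power: kg·m²/s³

The claimed units kg·m²/s² (exponents kg: 1, m: 2, s: -2) do not match the derived units kg·m²/s³ (exponents kg: 1, m: 2, s: -3), so the claim is incorrect.

Answer: No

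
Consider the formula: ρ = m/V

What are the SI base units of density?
Units of each symbol in ρ = m/V:
  m (mass): kg
  V (volume): m³  → in the denominator, contributes 1/m³

Multiplying the contributions: [kg] · [1/m³]
Adding exponents of each base unit: kg: 1, m: -3
SI base units of density: kg/m³

Answer: kg/m³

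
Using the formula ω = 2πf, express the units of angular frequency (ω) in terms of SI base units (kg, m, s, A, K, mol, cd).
Units of each symbol in ω = 2πf:
  f (frequency): 1/s
  The factor 2π is dimensionless.

Multiplying the contributions: [1/s]
Adding exponents of each base unit: s: -1
SI base units of angular frequency: 1/s

Answer: 1/s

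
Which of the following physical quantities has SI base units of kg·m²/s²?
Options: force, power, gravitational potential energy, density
Checking the SI base units of each option:
  force (F = ma): kg·m/s²  ✗
  power (P = W/t): kg·m²/s³  ✗
  gravitational potential energy (U = -GMm/r): kg·m²/s²  ✓ matches
  density (ρ = m/V): kg/m³  ✗

Only gravitational potential energy has units kg·m²/s².

Answer: gravitational potential energy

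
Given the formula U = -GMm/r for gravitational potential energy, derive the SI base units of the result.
Units of each symbol in U = -GMm/r:
  G (gravitational constant): m³/(kg·s²)
  M (mass): kg
  m (mass): kg
  r (distance): m  → in the denominator, contributes 1/m
  The minus sign does not affect the units.

Multiplying the contributions: [m³/(kg·s²)] · [kg] · [kg] · [1/m]
Adding exponents of each base unit: kg: 1, m: 2, s: -2
SI base units of gravitational potential energy: kg·m²/s²

Answer: kg·m²/s²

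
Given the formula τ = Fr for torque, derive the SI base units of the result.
Units of each symbol in τ = Fr:
  F (force): kg·m/s²
  r (lever arm): m

Multiplying the contributions: [kg·m/s²] · [m]
Adding exponents of each base unit: kg: 1, m: 2, s: -2
SI base units of torque: kg·m²/s²

Answer: kg·m²/s²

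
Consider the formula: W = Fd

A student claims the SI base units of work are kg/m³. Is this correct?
Units of each symbol in W = Fd:
  F (force): kg·m/s²
  d (displacement): m

Multiplying the contributions: [kg·m/s²] · [m]
Adding exponents of each base unit: kg: 1, m: 2, s: -2
SI base units of work: kg·m²/s²

The claimed units kg/m³ (exponents kg: 1, m: -3) do not match the derived units kg·m²/s² (exponents kg: 1, m: 2, s: -2), so the claim is incorrect.

Answer: No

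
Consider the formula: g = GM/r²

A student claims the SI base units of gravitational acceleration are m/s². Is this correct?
Units of each symbol in g = GM/r²:
  G (gravitational constant): m³/(kg·s²)
  M (mass): kg
  r (distance): m  → to the power 2 in the denominator, contributes 1/m²

Multiplying the contributions: [m³/(kg·s²)] · [kg] · [1/m²]
Adding exponents of each base unit: m: 1, s: -2
SI base units of gravitational acceleration: m/s²

The claimed units m/s² match the derived units, so the claim is correct.

Answer: Yes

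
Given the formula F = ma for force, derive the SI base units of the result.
Units of each symbol in F = ma:
  m (mass): kg
  a (acceleration): m/s²

Multiplying the contributions: [kg] · [m/s²]
Adding exponents of each base unit: kg: 1, m: 1, s: -2
SI base units of force: kg·m/s²

Answer: kg·m/s²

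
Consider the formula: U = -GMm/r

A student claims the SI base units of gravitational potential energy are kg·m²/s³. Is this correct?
Units of each symbol in U = -GMm/r:
  G (gravitational constant): m³/(kg·s²)
  M (mass): kg
  m (mass): kg
  r (distance): m  → in the denominator, contributes 1/m
  The minus sign does not affect the units.

Multiplying the contributions: [m³/(kg·s²)] · [kg] · [kg] · [1/m]
Adding exponents of each base unit: kg: 1, m: 2, s: -2
SI base units of gravitational potential energy: kg·m²/s²

The claimed units kg·m²/s³ (exponents kg: 1, m: 2, s: -3) do not match the derived units kg·m²/s² (exponents kg: 1, m: 2, s: -2), so the claim is incorrect.

Answer: No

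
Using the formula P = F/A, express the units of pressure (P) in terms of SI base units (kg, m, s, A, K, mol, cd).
Units of each symbol in P = F/A:
  F (force): kg·m/s²
  A (area): m²  → in the denominator, contributes 1/m²

Multiplying the contributions: [kg·m/s²] · [1/m²]
Adding exponents of each base unit: kg: 1, m: -1, s: -2
SI base units of pressure: kg/(m·s²)

Answer: kg/(m·s²)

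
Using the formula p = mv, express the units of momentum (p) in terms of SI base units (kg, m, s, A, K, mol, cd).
Units of each symbol in p = mv:
  m (mass): kg
  v (velocity): m/s

Multiplying the contributions: [kg] · [m/s]
Adding exponents of each base unit: kg: 1, m: 1, s: -1
SI base units of momentum: kg·m/s

Answer: kg·m/s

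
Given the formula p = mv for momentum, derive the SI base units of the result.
Units of each symbol in p = mv:
  m (mass): kg
  v (velocity): m/s

Multiplying the contributions: [kg] · [m/s]
Adding exponents of each base unit: kg: 1, m: 1, s: -1
SI base units of momentum: kg·m/s

Answer: kg·m/s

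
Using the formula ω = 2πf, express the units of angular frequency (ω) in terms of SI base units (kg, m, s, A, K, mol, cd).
Units of each symbol in ω = 2πf:
  f (frequency): 1/s
  The factor 2π is dimensionless.

Multiplying the contributions: [1/s]
Adding exponents of each base unit: s: -1
SI base units of angular frequency: 1/s

Answer: 1/s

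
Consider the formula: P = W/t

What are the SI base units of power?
Units of each symbol in P = W/t:
  W (work): kg·m²/s²
  t (time): s  → in the denominator, contributes 1/s

Multiplying the contributions: [kg·m²/s²] · [1/s]
Adding exponents of each base unit: kg: 1, m: 2, s: -3
SI base units of power: kg·m²/s³

Answer: kg·m²/s³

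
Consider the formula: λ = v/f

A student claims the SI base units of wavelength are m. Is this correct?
Units of each symbol in λ = v/f:
  v (wave speed): m/s
  f (frequency): 1/s  → in the denominator, contributes s

Multiplying the contributions: [m/s] · [s]
Adding exponents of each base unit: m: 1
SI base units of wavelength: m

The claimed units m match the derived units, so the claim is correct.

Answer: Yes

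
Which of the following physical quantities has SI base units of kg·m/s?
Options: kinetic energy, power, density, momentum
Checking the SI base units of each option:
  kinetic energy (E = ½mv²): kg·m²/s²  ✗
  power (P = W/t): kg·m²/s³  ✗
  density (ρ = m/V): kg/m³  ✗
  momentum (p = mv): kg·m/s  ✓ matches

Only momentum has units kg·m/s.

Answer: momentum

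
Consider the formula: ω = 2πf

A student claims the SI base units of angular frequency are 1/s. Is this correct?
Units of each symbol in ω = 2πf:
  f (frequency): 1/s
  The factor 2π is dimensionless.

Multiplying the contributions: [1/s]
Adding exponents of each base unit: s: -1
SI base units of angular frequency: 1/s

The claimed units 1/s match the derived units, so the claim is correct.

Answer: Yes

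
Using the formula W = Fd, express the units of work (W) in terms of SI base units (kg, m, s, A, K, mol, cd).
Units of each symbol in W = Fd:
  F (force): kg·m/s²
  d (displacement): m

Multiplying the contributions: [kg·m/s²] · [m]
Adding exponents of each base unit: kg: 1, m: 2, s: -2
SI base units of work: kg·m²/s²

Answer: kg·m²/s²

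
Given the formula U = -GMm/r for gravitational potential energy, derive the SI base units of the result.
Units of each symbol in U = -GMm/r:
  G (gravitational constant): m³/(kg·s²)
  M (mass): kg
  m (mass): kg
  r (distance): m  → in the denominator, contributes 1/m
  The minus sign does not affect the units.

Multiplying the contributions: [m³/(kg·s²)] · [kg] · [kg] · [1/m]
Adding exponents of each base unit: kg: 1, m: 2, s: -2
SI base units of gravitational potential energy: kg·m²/s²

Answer: kg·m²/s²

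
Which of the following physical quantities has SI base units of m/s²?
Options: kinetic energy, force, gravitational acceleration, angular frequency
Checking the SI base units of each option:
  kinetic energy (E = ½mv²): kg·m²/s²  ✗
  force (F = ma): kg·m/s²  ✗
  gravitational acceleration (g = GM/r²): m/s²  ✓ matches
  angular frequency (ω = 2πf): 1/s  ✗

Only gravitational acceleration has units m/s².

Answer: gravitational acceleration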